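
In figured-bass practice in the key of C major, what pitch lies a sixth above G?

Counting 5 letter steps above G lands on E; in C major, that letter is E.

E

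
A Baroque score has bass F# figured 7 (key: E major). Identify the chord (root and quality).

F# minor seventh

The figures 7 indicate a seventh chord in root position.
In root position the bass is the root, so the root is F#.
The chord tones are F#, A, C#, E, giving F# minor seventh.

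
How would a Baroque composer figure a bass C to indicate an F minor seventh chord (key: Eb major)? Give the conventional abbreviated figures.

C is the fifth of F minor seventh, so the chord is in second inversion.
A seventh chord in second inversion is figured 6/4/3, conventionally abbreviated 4/3.

4/3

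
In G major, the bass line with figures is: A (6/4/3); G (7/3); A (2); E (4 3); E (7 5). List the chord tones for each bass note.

A, C, D, F# | G, B, D, F# | A, B, D, F# | E, G, A, C | E, G, B, D

A (6/4/3): A, C, D, F#.
G (7/5/3): G, B, D, F#.
A (6/4/2): A, B, D, F#.
E (6/4/3): E, G, A, C.
E (7/5/3): E, G, B, D.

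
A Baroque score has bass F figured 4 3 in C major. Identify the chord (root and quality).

B half-diminished seventh

The figures 4 3 indicate a seventh chord in second inversion.
In second inversion the root lies a fourth above the bass: a fourth above F in C major is B.
The chord tones are F, A, B, D, giving B half-diminished seventh.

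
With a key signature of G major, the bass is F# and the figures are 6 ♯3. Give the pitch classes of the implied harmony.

F#, A#, D

A third above F# in this key is A, raised to A# by the sharp.
A sixth above F# in this key is D.
Together with the bass F#, this spells D augmented in first inversion.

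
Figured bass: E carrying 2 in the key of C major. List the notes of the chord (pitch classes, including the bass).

E, F, A, C

The written figures 2 are shorthand for 6/4/2: the 6/4 are implied.
A second above E in this key is F.
A fourth above E in this key is A.
A sixth above E in this key is C.
Together with the bass E, this spells F major seventh in third inversion.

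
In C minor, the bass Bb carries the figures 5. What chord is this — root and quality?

The figures 5 indicate a triad in root position.
In root position the bass is the root, so the root is Bb.
The chord tones are Bb, D, F, giving Bb major.

Bb major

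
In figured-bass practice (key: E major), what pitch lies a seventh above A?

Counting 6 letter steps above A lands on G; in E major, that letter is G#.

G#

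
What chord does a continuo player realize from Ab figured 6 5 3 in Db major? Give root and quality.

The figures 6 5 3 indicate a seventh chord in first inversion.
In first inversion the root lies a sixth above the bass: a sixth above Ab in Db major is F.
The chord tones are Ab, C, Eb, F, giving F minor seventh.

F minor seventh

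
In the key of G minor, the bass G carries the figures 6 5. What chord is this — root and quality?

Eb major seventh

The figures 6 5 indicate a seventh chord in first inversion.
In first inversion the root lies a sixth above the bass: a sixth above G in G minor is Eb.
The chord tones are G, Bb, D, Eb, giving Eb major seventh.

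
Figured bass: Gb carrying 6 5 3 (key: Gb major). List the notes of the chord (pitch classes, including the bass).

Gb, Bb, Db, Eb

A third above Gb in this key is Bb.
A fifth above Gb in this key is Db.
A sixth above Gb in this key is Eb.
Together with the bass Gb, this spells Eb minor seventh in first inversion.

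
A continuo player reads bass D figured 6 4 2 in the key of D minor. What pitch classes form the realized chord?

D, E, G, Bb

A second above D in this key is E.
A fourth above D in this key is G.
A sixth above D in this key is Bb.
Together with the bass D, this spells E half-diminished seventh in third inversion.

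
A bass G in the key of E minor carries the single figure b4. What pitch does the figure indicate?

Cb

Counting 3 letter steps above G lands on C; in E minor, that letter is C.
The b4 figure lowers it a semitone, giving Cb.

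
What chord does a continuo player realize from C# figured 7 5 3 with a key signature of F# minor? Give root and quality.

The figures 7 5 3 indicate a seventh chord in root position.
In root position the bass is the root, so the root is C#.
The chord tones are C#, E, G#, B, giving C# minor seventh.

C# minor seventh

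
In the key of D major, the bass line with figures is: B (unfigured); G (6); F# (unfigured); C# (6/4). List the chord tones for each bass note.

B, D, F# | G, B, E | F#, A, C# | C#, F#, A

B (5/3): B, D, F#.
G (6/3): G, B, E.
F# (5/3): F#, A, C#.
C# (6/4): C#, F#, A.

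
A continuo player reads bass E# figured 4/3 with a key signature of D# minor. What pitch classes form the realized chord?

E#, G#, A#, C#

The written figures 4/3 are shorthand for 6/4/3: the 6 is implied.
A third above E# in this key is G#.
A fourth above E# in this key is A#.
A sixth above E# in this key is C#.
Together with the bass E#, this spells A# minor seventh in second inversion.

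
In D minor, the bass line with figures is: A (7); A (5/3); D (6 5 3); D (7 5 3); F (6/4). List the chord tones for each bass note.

A, C, E, G | A, C, E | D, F, A, Bb | D, F, A, C | F, Bb, D

A (7/5/3): A, C, E, G.
A (5/3): A, C, E.
D (6/5/3): D, F, A, Bb.
D (7/5/3): D, F, A, C.
F (6/4): F, Bb, D.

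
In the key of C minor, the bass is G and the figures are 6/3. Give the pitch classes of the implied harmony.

A third above G in this key is Bb.
A sixth above G in this key is Eb.
Together with the bass G, this spells Eb major in first inversion.

G, Bb, Eb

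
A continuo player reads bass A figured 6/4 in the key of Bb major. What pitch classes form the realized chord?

A fourth above A in this key is D.
A sixth above A in this key is F.
Together with the bass A, this spells D minor in second inversion.

A, D, F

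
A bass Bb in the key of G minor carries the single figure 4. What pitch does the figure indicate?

Eb

Counting 3 letter steps above Bb lands on E; in G minor, that letter is Eb.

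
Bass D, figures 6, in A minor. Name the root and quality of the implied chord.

B diminished

The figures 6 indicate a triad in first inversion.
In first inversion the root lies a sixth above the bass: a sixth above D in A minor is B.
The chord tones are D, F, B, giving B diminished.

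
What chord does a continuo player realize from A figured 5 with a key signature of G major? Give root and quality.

A minor

The figures 5 indicate a triad in root position.
In root position the bass is the root, so the root is A.
The chord tones are A, C, E, giving A minor.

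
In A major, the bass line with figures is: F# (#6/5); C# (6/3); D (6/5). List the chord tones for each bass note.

F# (#6/5/3): F#, A, C#, D#.
C# (6/3): C#, E, A.
D (6/5/3): D, F#, A, B.

F#, A, C#, D# | C#, E, A | D, F#, A, B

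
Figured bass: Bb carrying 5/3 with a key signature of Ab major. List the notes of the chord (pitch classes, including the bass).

Bb, Db, F

A third above Bb in this key is Db.
A fifth above Bb in this key is F.
Together with the bass Bb, this spells Bb minor in root position.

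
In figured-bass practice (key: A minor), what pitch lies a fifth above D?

Counting 4 letter steps above D lands on A; in A minor, that letter is A.

A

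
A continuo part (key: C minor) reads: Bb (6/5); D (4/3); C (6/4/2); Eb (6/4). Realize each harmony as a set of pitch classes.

Bb (6/5/3): Bb, D, F, G.
D (6/4/3): D, F, G, Bb.
C (6/4/2): C, D, F, Ab.
Eb (6/4): Eb, Ab, C.

Bb, D, F, G | D, F, G, Bb | C, D, F, Ab | Eb, Ab, C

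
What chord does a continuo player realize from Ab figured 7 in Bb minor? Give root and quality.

The figures 7 indicate a seventh chord in root position.
In root position the bass is the root, so the root is Ab.
The chord tones are Ab, C, Eb, Gb, giving Ab dominant seventh.

Ab dominant seventh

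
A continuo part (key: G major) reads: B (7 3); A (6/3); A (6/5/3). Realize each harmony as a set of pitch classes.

B, D, F#, A | A, C, F# | A, C, E, F#

B (7/5/3): B, D, F#, A.
A (6/3): A, C, F#.
A (6/5/3): A, C, E, F#.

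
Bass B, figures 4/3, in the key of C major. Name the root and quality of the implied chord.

E minor seventh

The figures 4/3 indicate a seventh chord in second inversion.
In second inversion the root lies a fourth above the bass: a fourth above B in C major is E.
The chord tones are B, D, E, G, giving E minor seventh.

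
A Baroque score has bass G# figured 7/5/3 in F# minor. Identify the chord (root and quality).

The figures 7/5/3 indicate a seventh chord in root position.
In root position the bass is the root, so the root is G#.
The chord tones are G#, B, D, F#, giving G# half-diminished seventh.

G# half-diminished seventh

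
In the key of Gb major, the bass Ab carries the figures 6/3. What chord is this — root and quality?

F diminished

The figures 6/3 indicate a triad in first inversion.
In first inversion the root lies a sixth above the bass: a sixth above Ab in Gb major is F.
The chord tones are Ab, Cb, F, giving F diminished.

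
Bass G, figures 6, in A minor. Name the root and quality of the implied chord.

E minor

The figures 6 indicate a triad in first inversion.
In first inversion the root lies a sixth above the bass: a sixth above G in A minor is E.
The chord tones are G, B, E, giving E minor.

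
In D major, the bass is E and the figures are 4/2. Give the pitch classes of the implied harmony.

E, F#, A, C#

The written figures 4/2 are shorthand for 6/4/2: the 6 is implied.
A second above E in this key is F#.
A fourth above E in this key is A.
A sixth above E in this key is C#.
Together with the bass E, this spells F# minor seventh in third inversion.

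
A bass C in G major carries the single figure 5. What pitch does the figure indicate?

Counting 4 letter steps above C lands on G; in G major, that letter is G.

G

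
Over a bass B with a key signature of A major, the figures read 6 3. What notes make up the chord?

A third above B in this key is D.
A sixth above B in this key is G#.
Together with the bass B, this spells G# diminished in first inversion.

B, D, G#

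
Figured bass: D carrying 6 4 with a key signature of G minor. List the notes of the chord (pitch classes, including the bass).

A fourth above D in this key is G.
A sixth above D in this key is Bb.
Together with the bass D, this spells G minor in second inversion.

D, G, Bb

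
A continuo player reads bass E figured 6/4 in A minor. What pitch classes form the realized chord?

E, A, C

A fourth above E in this key is A.
A sixth above E in this key is C.
Together with the bass E, this spells A minor in second inversion.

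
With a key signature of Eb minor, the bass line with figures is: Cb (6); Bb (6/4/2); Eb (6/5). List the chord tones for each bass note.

Cb, Eb, Ab | Bb, Cb, Eb, Gb | Eb, Gb, Bb, Cb

Cb (6/3): Cb, Eb, Ab.
Bb (6/4/2): Bb, Cb, Eb, Gb.
Eb (6/5/3): Eb, Gb, Bb, Cb.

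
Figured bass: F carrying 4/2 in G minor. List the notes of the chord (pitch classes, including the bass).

The written figures 4/2 are shorthand for 6/4/2: the 6 is implied.
A second above F in this key is G.
A fourth above F in this key is Bb.
A sixth above F in this key is D.
Together with the bass F, this spells G minor seventh in third inversion.

F, G, Bb, D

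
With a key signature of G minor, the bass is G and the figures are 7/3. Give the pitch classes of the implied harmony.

The written figures 7/3 are shorthand for 7/5/3: the 5 is implied.
A third above G in this key is Bb.
A fifth above G in this key is D.
A seventh above G in this key is F.
Together with the bass G, this spells G minor seventh in root position.

G, Bb, D, F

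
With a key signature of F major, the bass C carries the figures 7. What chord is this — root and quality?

C dominant seventh

The figures 7 indicate a seventh chord in root position.
In root position the bass is the root, so the root is C.
The chord tones are C, E, G, Bb, giving C dominant seventh.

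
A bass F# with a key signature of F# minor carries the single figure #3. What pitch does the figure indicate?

Counting 2 letter steps above F# lands on A; in F# minor, that letter is A.
The #3 figure raises it a semitone, giving A#.

A#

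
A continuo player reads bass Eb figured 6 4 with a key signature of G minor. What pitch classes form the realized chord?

A fourth above Eb in this key is A.
A sixth above Eb in this key is C.
Together with the bass Eb, this spells A diminished in second inversion.

Eb, A, C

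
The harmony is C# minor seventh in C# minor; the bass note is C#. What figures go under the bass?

7

C# is the root of C# minor seventh, so the chord is in root position.
A seventh chord in root position is figured 7/5/3, conventionally abbreviated 7.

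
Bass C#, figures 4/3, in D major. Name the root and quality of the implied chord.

The figures 4/3 indicate a seventh chord in second inversion.
In second inversion the root lies a fourth above the bass: a fourth above C# in D major is F#.
The chord tones are C#, E, F#, A, giving F# minor seventh.

F# minor seventh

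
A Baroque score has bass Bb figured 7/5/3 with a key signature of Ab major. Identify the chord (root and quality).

The figures 7/5/3 indicate a seventh chord in root position.
In root position the bass is the root, so the root is Bb.
The chord tones are Bb, Db, F, Ab, giving Bb minor seventh.

Bb minor seventh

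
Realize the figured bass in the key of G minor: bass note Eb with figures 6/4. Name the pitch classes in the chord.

A fourth above Eb in this key is A.
A sixth above Eb in this key is C.
Together with the bass Eb, this spells A diminished in second inversion.

Eb, A, C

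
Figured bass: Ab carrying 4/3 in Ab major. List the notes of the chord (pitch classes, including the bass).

Ab, C, Db, F

The written figures 4/3 are shorthand for 6/4/3: the 6 is implied.
A third above Ab in this key is C.
A fourth above Ab in this key is Db.
A sixth above Ab in this key is F.
Together with the bass Ab, this spells Db major seventh in second inversion.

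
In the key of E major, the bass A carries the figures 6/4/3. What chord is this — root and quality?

The figures 6/4/3 indicate a seventh chord in second inversion.
In second inversion the root lies a fourth above the bass: a fourth above A in E major is D#.
The chord tones are A, C#, D#, F#, giving D# half-diminished seventh.

D# half-diminished seventh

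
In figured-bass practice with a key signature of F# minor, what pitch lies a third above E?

Counting 2 letter steps above E lands on G; in F# minor, that letter is G#.

G#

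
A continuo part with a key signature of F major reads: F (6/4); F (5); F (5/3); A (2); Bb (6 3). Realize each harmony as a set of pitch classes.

F, Bb, D | F, A, C | F, A, C | A, Bb, D, F | Bb, D, G

F (6/4): F, Bb, D.
F (5/3): F, A, C.
F (5/3): F, A, C.
A (6/4/2): A, Bb, D, F.
Bb (6/3): Bb, D, G.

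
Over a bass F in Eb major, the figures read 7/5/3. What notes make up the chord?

A third above F in this key is Ab.
A fifth above F in this key is C.
A seventh above F in this key is Eb.
Together with the bass F, this spells F minor seventh in root position.

F, Ab, C, Eb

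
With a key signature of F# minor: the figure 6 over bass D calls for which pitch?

B

Counting 5 letter steps above D lands on B; in F# minor, that letter is B.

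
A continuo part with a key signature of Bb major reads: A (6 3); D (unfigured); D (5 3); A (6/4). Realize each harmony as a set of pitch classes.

A (6/3): A, C, F.
D (5/3): D, F, A.
D (5/3): D, F, A.
A (6/4): A, D, F.

A, C, F | D, F, A | D, F, A | A, D, F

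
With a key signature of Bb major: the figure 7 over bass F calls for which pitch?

Counting 6 letter steps above F lands on E; in Bb major, that letter is Eb.

Eb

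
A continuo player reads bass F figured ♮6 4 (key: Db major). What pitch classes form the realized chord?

F, Bb, D

A fourth above F in this key is Bb.
A sixth above F in this key is Db, made natural (D) by the ♮ figure.
Together with the bass F, this spells Bb major in second inversion.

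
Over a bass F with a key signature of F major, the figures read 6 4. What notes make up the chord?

A fourth above F in this key is Bb.
A sixth above F in this key is D.
Together with the bass F, this spells Bb major in second inversion.

F, Bb, D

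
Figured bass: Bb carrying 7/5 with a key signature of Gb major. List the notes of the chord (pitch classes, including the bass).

The written figures 7/5 are shorthand for 7/5/3: the 3 is implied.
A third above Bb in this key is Db.
A fifth above Bb in this key is F.
A seventh above Bb in this key is Ab.
Together with the bass Bb, this spells Bb minor seventh in root position.

Bb, Db, F, Ab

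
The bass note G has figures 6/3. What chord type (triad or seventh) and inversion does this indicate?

triad, first inversion

Intervals of 6/3 above the bass form a triad; the bass is the third, so this is first inversion.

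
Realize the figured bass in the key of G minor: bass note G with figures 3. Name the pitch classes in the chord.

The written figures 3 are shorthand for 5/3: the 5 is implied.
A third above G in this key is Bb.
A fifth above G in this key is D.
Together with the bass G, this spells G minor in root position.

G, Bb, D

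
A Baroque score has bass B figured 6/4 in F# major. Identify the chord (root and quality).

E# diminished

The figures 6/4 indicate a triad in second inversion.
In second inversion the root lies a fourth above the bass: a fourth above B in F# major is E#.
The chord tones are B, E#, G#, giving E# diminished.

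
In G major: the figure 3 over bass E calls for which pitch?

G

Counting 2 letter steps above E lands on G; in G major, that letter is G.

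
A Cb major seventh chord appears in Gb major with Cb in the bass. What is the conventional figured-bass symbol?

7

Cb is the root of Cb major seventh, so the chord is in root position.
A seventh chord in root position is figured 7/5/3, conventionally abbreviated 7.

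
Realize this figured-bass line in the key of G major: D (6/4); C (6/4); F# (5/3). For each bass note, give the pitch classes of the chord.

D, G, B | C, F#, A | F#, A, C

D (6/4): D, G, B.
C (6/4): C, F#, A.
F# (5/3): F#, A, C.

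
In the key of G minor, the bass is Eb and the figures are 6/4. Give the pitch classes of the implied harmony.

A fourth above Eb in this key is A.
A sixth above Eb in this key is C.
Together with the bass Eb, this spells A diminished in second inversion.

Eb, A, C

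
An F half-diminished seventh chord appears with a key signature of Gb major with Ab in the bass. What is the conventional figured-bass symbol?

Ab is the third of F half-diminished seventh, so the chord is in first inversion.
A seventh chord in first inversion is figured 6/5/3, conventionally abbreviated 6/5.

6/5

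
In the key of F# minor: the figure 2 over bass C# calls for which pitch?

Counting 1 letter step above C# lands on D; in F# minor, that letter is D.

D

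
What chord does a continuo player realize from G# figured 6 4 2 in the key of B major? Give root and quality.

A# half-diminished seventh

The figures 6 4 2 indicate a seventh chord in third inversion.
In third inversion the root lies a second above the bass: a second above G# in B major is A#.
The chord tones are G#, A#, C#, E, giving A# half-diminished seventh.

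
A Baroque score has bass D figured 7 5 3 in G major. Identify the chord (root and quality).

The figures 7 5 3 indicate a seventh chord in root position.
In root position the bass is the root, so the root is D.
The chord tones are D, F#, A, C, giving D dominant seventh.

D dominant seventh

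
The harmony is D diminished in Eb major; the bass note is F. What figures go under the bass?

6

F is the third of D diminished, so the chord is in first inversion.
A triad in first inversion is figured 6/3, conventionally abbreviated 6.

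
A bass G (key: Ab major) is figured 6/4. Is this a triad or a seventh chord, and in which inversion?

Intervals of 6/4 above the bass form a triad; the bass is the fifth, so this is second inversion.

triad, second inversion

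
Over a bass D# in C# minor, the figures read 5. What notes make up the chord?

The written figures 5 are shorthand for 5/3: the 3 is implied.
A third above D# in this key is F#.
A fifth above D# in this key is A.
Together with the bass D#, this spells D# diminished in root position.

D#, F#, A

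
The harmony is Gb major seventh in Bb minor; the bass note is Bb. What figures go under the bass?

Bb is the third of Gb major seventh, so the chord is in first inversion.
A seventh chord in first inversion is figured 6/5/3, conventionally abbreviated 6/5.

6/5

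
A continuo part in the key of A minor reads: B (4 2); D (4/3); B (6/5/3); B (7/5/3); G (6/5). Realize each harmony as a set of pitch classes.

B (6/4/2): B, C, E, G.
D (6/4/3): D, F, G, B.
B (6/5/3): B, D, F, G.
B (7/5/3): B, D, F, A.
G (6/5/3): G, B, D, E.

B, C, E, G | D, F, G, B | B, D, F, G | B, D, F, A | G, B, D, E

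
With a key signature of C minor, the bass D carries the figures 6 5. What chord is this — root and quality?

The figures 6 5 indicate a seventh chord in first inversion.
In first inversion the root lies a sixth above the bass: a sixth above D in C minor is Bb.
The chord tones are D, F, Ab, Bb, giving Bb dominant seventh.

Bb dominant seventh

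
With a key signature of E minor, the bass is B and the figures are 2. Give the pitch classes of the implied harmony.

The written figures 2 are shorthand for 6/4/2: the 6/4 are implied.
A second above B in this key is C.
A fourth above B in this key is E.
A sixth above B in this key is G.
Together with the bass B, this spells C major seventh in third inversion.

B, C, E, G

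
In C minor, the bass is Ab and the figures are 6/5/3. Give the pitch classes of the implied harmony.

A third above Ab in this key is C.
A fifth above Ab in this key is Eb.
A sixth above Ab in this key is F.
Together with the bass Ab, this spells F minor seventh in first inversion.

Ab, C, Eb, F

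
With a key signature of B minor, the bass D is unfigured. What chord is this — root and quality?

D major

An unfigured bass indicates a triad in root position.
In root position the bass is the root, so the root is D.
The chord tones are D, F#, A, giving D major.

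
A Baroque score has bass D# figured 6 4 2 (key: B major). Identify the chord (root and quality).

E major seventh

The figures 6 4 2 indicate a seventh chord in third inversion.
In third inversion the root lies a second above the bass: a second above D# in B major is E.
The chord tones are D#, E, G#, B, giving E major seventh.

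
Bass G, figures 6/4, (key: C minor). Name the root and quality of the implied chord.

The figures 6/4 indicate a triad in second inversion.
In second inversion the root lies a fourth above the bass: a fourth above G in C minor is C.
The chord tones are G, C, Eb, giving C minor.

C minor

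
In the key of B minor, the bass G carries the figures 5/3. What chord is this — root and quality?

The figures 5/3 indicate a triad in root position.
In root position the bass is the root, so the root is G.
The chord tones are G, B, D, giving G major.

G major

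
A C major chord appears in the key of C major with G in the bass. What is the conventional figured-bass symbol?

6/4

G is the fifth of C major, so the chord is in second inversion.
A triad in second inversion is figured 6/4, conventionally abbreviated 6/4.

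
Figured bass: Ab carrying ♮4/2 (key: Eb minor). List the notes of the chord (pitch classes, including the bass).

Ab, Bb, D, F

The written figures ♮4/2 are shorthand for 6/4/2: the 6 is implied.
A second above Ab in this key is Bb.
A fourth above Ab in this key is Db, made natural (D) by the ♮ figure.
A sixth above Ab in this key is F.
Together with the bass Ab, this spells Bb dominant seventh in third inversion.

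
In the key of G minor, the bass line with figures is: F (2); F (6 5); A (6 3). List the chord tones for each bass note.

F, G, Bb, D | F, A, C, D | A, C, F

F (6/4/2): F, G, Bb, D.
F (6/5/3): F, A, C, D.
A (6/3): A, C, F.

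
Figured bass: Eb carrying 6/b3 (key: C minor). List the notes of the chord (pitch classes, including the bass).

Eb, Gb, C

A third above Eb in this key is G, lowered to Gb by the flat.
A sixth above Eb in this key is C.
Together with the bass Eb, this spells C diminished in first inversion.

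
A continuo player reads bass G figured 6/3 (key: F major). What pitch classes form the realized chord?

A third above G in this key is Bb.
A sixth above G in this key is E.
Together with the bass G, this spells E diminished in first inversion.

G, Bb, E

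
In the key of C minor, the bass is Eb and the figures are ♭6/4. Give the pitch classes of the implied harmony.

Eb, Ab, Cb

A fourth above Eb in this key is Ab.
A sixth above Eb in this key is C, lowered to Cb by the flat.
Together with the bass Eb, this spells Ab minor in second inversion.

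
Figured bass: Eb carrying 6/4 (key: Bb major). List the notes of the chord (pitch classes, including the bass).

A fourth above Eb in this key is A.
A sixth above Eb in this key is C.
Together with the bass Eb, this spells A diminished in second inversion.

Eb, A, C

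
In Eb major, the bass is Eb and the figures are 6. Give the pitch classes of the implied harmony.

Eb, G, C

The written figures 6 are shorthand for 6/3: the 3 is implied.
A third above Eb in this key is G.
A sixth above Eb in this key is C.
Together with the bass Eb, this spells C minor in first inversion.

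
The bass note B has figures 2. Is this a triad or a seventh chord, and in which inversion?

seventh chord, third inversion

2 is shorthand for 6/4/2.
Intervals of 6/4/2 above the bass form a seventh chord; the bass is the seventh, so this is third inversion.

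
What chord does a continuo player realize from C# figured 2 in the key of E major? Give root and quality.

D# half-diminished seventh

The figures 2 indicate a seventh chord in third inversion.
In third inversion the root lies a second above the bass: a second above C# in E major is D#.
The chord tones are C#, D#, F#, A, giving D# half-diminished seventh.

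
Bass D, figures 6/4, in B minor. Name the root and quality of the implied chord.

G major

The figures 6/4 indicate a triad in second inversion.
In second inversion the root lies a fourth above the bass: a fourth above D in B minor is G.
The chord tones are D, G, B, giving G major.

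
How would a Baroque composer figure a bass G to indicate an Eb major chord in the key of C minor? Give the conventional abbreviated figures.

G is the third of Eb major, so the chord is in first inversion.
A triad in first inversion is figured 6/3, conventionally abbreviated 6.

6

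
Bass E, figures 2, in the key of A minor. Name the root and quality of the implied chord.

The figures 2 indicate a seventh chord in third inversion.
In third inversion the root lies a second above the bass: a second above E in A minor is F.
The chord tones are E, F, A, C, giving F major seventh.

F major seventh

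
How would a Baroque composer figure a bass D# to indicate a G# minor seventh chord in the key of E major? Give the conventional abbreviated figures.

4/3

D# is the fifth of G# minor seventh, so the chord is in second inversion.
A seventh chord in second inversion is figured 6/4/3, conventionally abbreviated 4/3.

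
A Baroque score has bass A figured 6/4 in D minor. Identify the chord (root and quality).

D minor

The figures 6/4 indicate a triad in second inversion.
In second inversion the root lies a fourth above the bass: a fourth above A in D minor is D.
The chord tones are A, D, F, giving D minor.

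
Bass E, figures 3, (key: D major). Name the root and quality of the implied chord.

The figures 3 indicate a triad in root position.
In root position the bass is the root, so the root is E.
The chord tones are E, G, B, giving E minor.

E minor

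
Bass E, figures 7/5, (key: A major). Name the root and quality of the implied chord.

E dominant seventh

The figures 7/5 indicate a seventh chord in root position.
In root position the bass is the root, so the root is E.
The chord tones are E, G#, B, D, giving E dominant seventh.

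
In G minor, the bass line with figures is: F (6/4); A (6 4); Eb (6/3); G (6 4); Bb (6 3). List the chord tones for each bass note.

F (6/4): F, Bb, D.
A (6/4): A, D, F.
Eb (6/3): Eb, G, C.
G (6/4): G, C, Eb.
Bb (6/3): Bb, D, G.

F, Bb, D | A, D, F | Eb, G, C | G, C, Eb | Bb, D, G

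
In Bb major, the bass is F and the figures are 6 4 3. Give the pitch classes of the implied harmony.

F, A, Bb, D

A third above F in this key is A.
A fourth above F in this key is Bb.
A sixth above F in this key is D.
Together with the bass F, this spells Bb major seventh in second inversion.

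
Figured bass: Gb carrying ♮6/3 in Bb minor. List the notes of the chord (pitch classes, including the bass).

A third above Gb in this key is Bb.
A sixth above Gb in this key is Eb, made natural (E) by the ♮ figure.

Gb, Bb, E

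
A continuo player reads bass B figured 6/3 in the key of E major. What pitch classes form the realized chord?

A third above B in this key is D#.
A sixth above B in this key is G#.
Together with the bass B, this spells G# minor in first inversion.

B, D#, G#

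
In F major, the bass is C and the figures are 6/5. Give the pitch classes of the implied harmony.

The written figures 6/5 are shorthand for 6/5/3: the 3 is implied.
A third above C in this key is E.
A fifth above C in this key is G.
A sixth above C in this key is A.
Together with the bass C, this spells A minor seventh in first inversion.

C, E, G, A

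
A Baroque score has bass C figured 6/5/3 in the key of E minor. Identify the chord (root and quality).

The figures 6/5/3 indicate a seventh chord in first inversion.
In first inversion the root lies a sixth above the bass: a sixth above C in E minor is A.
The chord tones are C, E, G, A, giving A minor seventh.

A minor seventh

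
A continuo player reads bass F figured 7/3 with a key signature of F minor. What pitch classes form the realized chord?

The written figures 7/3 are shorthand for 7/5/3: the 5 is implied.
A third above F in this key is Ab.
A fifth above F in this key is C.
A seventh above F in this key is Eb.
Together with the bass F, this spells F minor seventh in root position.

F, Ab, C, Eb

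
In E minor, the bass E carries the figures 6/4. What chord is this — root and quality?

The figures 6/4 indicate a triad in second inversion.
In second inversion the root lies a fourth above the bass: a fourth above E in E minor is A.
The chord tones are E, A, C, giving A minor.

A minor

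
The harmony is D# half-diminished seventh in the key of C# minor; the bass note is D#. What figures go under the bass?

7

D# is the root of D# half-diminished seventh, so the chord is in root position.
A seventh chord in root position is figured 7/5/3, conventionally abbreviated 7.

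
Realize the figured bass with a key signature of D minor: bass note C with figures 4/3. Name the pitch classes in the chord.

C, E, F, A

The written figures 4/3 are shorthand for 6/4/3: the 6 is implied.
A third above C in this key is E.
A fourth above C in this key is F.
A sixth above C in this key is A.
Together with the bass C, this spells F major seventh in second inversion.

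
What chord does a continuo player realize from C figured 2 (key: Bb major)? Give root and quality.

The figures 2 indicate a seventh chord in third inversion.
In third inversion the root lies a second above the bass: a second above C in Bb major is D.
The chord tones are C, D, F, A, giving D minor seventh.

D minor seventh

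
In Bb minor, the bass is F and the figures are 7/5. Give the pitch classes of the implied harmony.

F, Ab, C, Eb

The written figures 7/5 are shorthand for 7/5/3: the 3 is implied.
A third above F in this key is Ab.
A fifth above F in this key is C.
A seventh above F in this key is Eb.
Together with the bass F, this spells F minor seventh in root position.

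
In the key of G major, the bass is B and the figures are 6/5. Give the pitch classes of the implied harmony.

B, D, F#, G

The written figures 6/5 are shorthand for 6/5/3: the 3 is implied.
A third above B in this key is D.
A fifth above B in this key is F#.
A sixth above B in this key is G.
Together with the bass B, this spells G major seventh in first inversion.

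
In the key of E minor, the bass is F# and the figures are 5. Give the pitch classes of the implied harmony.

F#, A, C

The written figures 5 are shorthand for 5/3: the 3 is implied.
A third above F# in this key is A.
A fifth above F# in this key is C.
Together with the bass F#, this spells F# diminished in root position.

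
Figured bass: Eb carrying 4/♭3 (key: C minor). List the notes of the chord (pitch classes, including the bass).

Eb, Gb, Ab, C

The written figures 4/♭3 are shorthand for 6/4/3: the 6 is implied.
A third above Eb in this key is G, lowered to Gb by the flat.
A fourth above Eb in this key is Ab.
A sixth above Eb in this key is C.
Together with the bass Eb, this spells Ab dominant seventh in second inversion.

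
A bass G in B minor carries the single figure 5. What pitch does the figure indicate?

Counting 4 letter steps above G lands on D; in B minor, that letter is D.

D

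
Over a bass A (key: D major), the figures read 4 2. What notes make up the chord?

A, B, D, F#

The written figures 4 2 are shorthand for 6/4/2: the 6 is implied.
A second above A in this key is B.
A fourth above A in this key is D.
A sixth above A in this key is F#.
Together with the bass A, this spells B minor seventh in third inversion.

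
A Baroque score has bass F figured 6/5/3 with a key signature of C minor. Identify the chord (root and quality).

D half-diminished seventh

The figures 6/5/3 indicate a seventh chord in first inversion.
In first inversion the root lies a sixth above the bass: a sixth above F in C minor is D.
The chord tones are F, Ab, C, D, giving D half-diminished seventh.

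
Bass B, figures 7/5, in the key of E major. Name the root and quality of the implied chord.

The figures 7/5 indicate a seventh chord in root position.
In root position the bass is the root, so the root is B.
The chord tones are B, D#, F#, A, giving B dominant seventh.

B dominant seventh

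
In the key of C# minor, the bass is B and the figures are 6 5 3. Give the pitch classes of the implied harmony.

B, D#, F#, G#

A third above B in this key is D#.
A fifth above B in this key is F#.
A sixth above B in this key is G#.
Together with the bass B, this spells G# minor seventh in first inversion.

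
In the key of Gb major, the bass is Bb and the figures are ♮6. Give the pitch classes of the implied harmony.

The written figures ♮6 are shorthand for 6/3: the 3 is implied.
A third above Bb in this key is Db.
A sixth above Bb in this key is Gb, made natural (G) by the ♮ figure.
Together with the bass Bb, this spells G diminished in first inversion.

Bb, Db, G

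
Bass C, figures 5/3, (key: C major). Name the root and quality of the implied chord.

C major

The figures 5/3 indicate a triad in root position.
In root position the bass is the root, so the root is C.
The chord tones are C, E, G, giving C major.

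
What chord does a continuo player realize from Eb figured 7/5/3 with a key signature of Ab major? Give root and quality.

The figures 7/5/3 indicate a seventh chord in root position.
In root position the bass is the root, so the root is Eb.
The chord tones are Eb, G, Bb, Db, giving Eb dominant seventh.

Eb dominant seventh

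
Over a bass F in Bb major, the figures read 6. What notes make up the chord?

The written figures 6 are shorthand for 6/3: the 3 is implied.
A third above F in this key is A.
A sixth above F in this key is D.
Together with the bass F, this spells D minor in first inversion.

F, A, D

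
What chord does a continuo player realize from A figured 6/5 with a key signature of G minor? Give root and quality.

The figures 6/5 indicate a seventh chord in first inversion.
In first inversion the root lies a sixth above the bass: a sixth above A in G minor is F.
The chord tones are A, C, Eb, F, giving F dominant seventh.

F dominant seventh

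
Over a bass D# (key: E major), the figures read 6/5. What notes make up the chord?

D#, F#, A, B

The written figures 6/5 are shorthand for 6/5/3: the 3 is implied.
A third above D# in this key is F#.
A fifth above D# in this key is A.
A sixth above D# in this key is B.
Together with the bass D#, this spells B dominant seventh in first inversion.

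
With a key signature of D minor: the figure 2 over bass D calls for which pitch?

Counting 1 letter step above D lands on E; in D minor, that letter is E.

E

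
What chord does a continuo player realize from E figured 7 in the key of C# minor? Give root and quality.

The figures 7 indicate a seventh chord in root position.
In root position the bass is the root, so the root is E.
The chord tones are E, G#, B, D#, giving E major seventh.

E major seventh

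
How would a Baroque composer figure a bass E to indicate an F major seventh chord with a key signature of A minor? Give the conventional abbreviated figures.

4/2

E is the seventh of F major seventh, so the chord is in third inversion.
A seventh chord in third inversion is figured 6/4/2, conventionally abbreviated 4/2.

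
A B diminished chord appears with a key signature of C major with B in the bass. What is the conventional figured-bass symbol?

no figures

B is the root of B diminished, so the chord is in root position.
A triad in root position is figured 5/3, conventionally abbreviated (no figures — root-position triad).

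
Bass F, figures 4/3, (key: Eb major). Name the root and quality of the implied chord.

The figures 4/3 indicate a seventh chord in second inversion.
In second inversion the root lies a fourth above the bass: a fourth above F in Eb major is Bb.
The chord tones are F, Ab, Bb, D, giving Bb dominant seventh.

Bb dominant seventh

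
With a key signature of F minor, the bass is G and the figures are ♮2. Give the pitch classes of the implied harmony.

The written figures ♮2 are shorthand for 6/4/2: the 6/4 are implied.
A second above G in this key is Ab, made natural (A) by the ♮ figure.
A fourth above G in this key is C.
A sixth above G in this key is Eb.
Together with the bass G, this spells A half-diminished seventh in third inversion.

G, A, C, Eb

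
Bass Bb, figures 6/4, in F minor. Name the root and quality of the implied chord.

Eb major

The figures 6/4 indicate a triad in second inversion.
In second inversion the root lies a fourth above the bass: a fourth above Bb in F minor is Eb.
The chord tones are Bb, Eb, G, giving Eb major.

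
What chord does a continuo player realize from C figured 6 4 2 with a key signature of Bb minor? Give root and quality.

The figures 6 4 2 indicate a seventh chord in third inversion.
In third inversion the root lies a second above the bass: a second above C in Bb minor is Db.
The chord tones are C, Db, F, Ab, giving Db major seventh.

Db major seventh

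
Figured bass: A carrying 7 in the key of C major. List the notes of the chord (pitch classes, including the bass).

A, C, E, G

The written figures 7 are shorthand for 7/5/3: the 5/3 are implied.
A third above A in this key is C.
A fifth above A in this key is E.
A seventh above A in this key is G.
Together with the bass A, this spells A minor seventh in root position.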